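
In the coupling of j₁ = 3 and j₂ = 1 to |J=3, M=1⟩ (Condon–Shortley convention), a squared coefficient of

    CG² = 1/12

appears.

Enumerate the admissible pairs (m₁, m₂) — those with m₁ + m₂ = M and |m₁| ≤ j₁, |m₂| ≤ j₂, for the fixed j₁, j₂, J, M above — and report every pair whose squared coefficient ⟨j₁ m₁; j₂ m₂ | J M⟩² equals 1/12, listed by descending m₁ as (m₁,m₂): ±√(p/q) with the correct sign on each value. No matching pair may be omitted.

(1,0): +√(1/12)

Admissible pairs with m₁+m₂ = M = 1: (0,1), (1,0), (2,-1)
  (m₁,m₂)=(2,-1): CG² = 5/12, CG = +√(5/12)
  (m₁,m₂)=(1,0): CG² = 1/12, CG = +√(1/12)   ← matches the target
  (m₁,m₂)=(0,1): CG² = 1/2, CG = −√(1/2)
Pairs with CG² = 1/12: (1,0): +√(1/12)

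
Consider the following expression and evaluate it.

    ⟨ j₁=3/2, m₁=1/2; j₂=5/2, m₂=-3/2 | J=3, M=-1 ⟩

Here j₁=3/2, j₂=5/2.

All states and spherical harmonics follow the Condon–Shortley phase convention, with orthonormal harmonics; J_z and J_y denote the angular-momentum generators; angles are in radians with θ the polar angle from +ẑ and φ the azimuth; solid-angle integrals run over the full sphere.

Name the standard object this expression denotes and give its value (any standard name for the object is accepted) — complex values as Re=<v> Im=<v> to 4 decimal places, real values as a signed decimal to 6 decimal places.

Clebsch–Gordan coefficient, +√(49/120) ≈ +0.639010

This is a Clebsch–Gordan (vector-coupling) coefficient.
triangle: 1!×2!×4!/8! = 48/40320
(j±m)!: 2!×1!×1!×4!×2!×4! = 2304
prefactor² = (2J+1)×Δ×N² = 96/5
  k=0: +1/(0!×1!×1!×1!×1!×3!) = 1/6
  k=1: −1/(1!×0!×0!×0!×2!×4!) = -1/48
Σ = 7/48  ⇒  CG² = 96/5×(7/48)² = 49/120
CG = +√(49/120) = +0.639010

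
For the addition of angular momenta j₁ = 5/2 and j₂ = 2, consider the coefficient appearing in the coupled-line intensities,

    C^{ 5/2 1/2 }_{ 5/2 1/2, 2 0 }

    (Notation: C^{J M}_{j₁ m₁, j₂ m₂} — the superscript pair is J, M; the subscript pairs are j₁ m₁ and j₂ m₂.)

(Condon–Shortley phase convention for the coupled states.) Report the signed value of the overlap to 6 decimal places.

√[6·2!3!2!/8! · 3!2!2!2!3!2!] = √(72/35)
  +(−1)^0/∏(0,2,2,2,1,0)! = 1/8  (running 1/8)
  +(−1)^1/∏(1,1,1,1,2,1)! = -1/2  (running -3/8)
  +(−1)^2/∏(2,0,0,0,3,2)! = 1/24  (running -1/3)
⟨..|..⟩ = √(72/35)·(-1/3) = -0.478091

−√(8/35) ≈ -0.478091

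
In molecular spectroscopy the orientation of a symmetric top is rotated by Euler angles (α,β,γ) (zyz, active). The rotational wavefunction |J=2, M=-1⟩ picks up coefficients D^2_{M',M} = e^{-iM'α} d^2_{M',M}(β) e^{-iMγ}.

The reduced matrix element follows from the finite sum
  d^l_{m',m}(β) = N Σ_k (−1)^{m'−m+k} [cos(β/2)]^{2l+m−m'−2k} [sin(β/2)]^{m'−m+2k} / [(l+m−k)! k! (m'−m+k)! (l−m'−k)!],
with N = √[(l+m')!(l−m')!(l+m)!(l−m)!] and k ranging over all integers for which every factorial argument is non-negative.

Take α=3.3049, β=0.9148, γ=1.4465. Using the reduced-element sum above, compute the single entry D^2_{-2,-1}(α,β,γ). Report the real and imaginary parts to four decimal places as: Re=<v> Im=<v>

Re=-0.1282 Im=0.6249

D^2_{-2,-1}(3.3049,0.9148,1.4465) = e^{-i·-2·3.3049}·d^2_{-2,-1}(0.9148)·e^{-i·-1·1.4465}. Compute d first:
Half-angle: c=0.897204, s=0.441617. N=√(1·24·1·6)=12.000000
k: max(0,(-1)−(-2))=1 … min(2+(-1),2−(-2))=1
  k=1: (−1)^0·12.0000/(6)·0.8972^3·0.4416^1 = +0.637895
d^2_{-2,-1}(0.9148) = +0.637895
D = (+0.947134+0.320839i)·(+0.637895)·(+0.123977+0.992285i) = -0.128179+0.624884i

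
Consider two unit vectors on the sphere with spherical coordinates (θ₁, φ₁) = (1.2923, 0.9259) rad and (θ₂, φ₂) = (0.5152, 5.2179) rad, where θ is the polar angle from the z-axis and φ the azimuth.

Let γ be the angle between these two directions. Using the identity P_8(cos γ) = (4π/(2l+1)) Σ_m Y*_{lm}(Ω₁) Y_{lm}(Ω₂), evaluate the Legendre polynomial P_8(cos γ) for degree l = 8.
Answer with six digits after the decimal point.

0.252946

Summing Y*_{l m}(θ₁,φ₁)·Y_{l m}(θ₂,φ₂) over m ∈ [−8, 8]; prefactor 4π/(2·8+1) = 0.739198:
  term(m=-8) = -0.000657-0.000148i   from Y*(Ω₁)=+0.162631+0.339457i, Y(Ω₂)=-0.001109+0.001405i
  term(m=-7) = +0.001076+0.005337i   from Y*(Ω₁)=+0.422076+0.084731i, Y(Ω₂)=+0.004890+0.011663i
  term(m=-6) = +0.001805-0.001287i   from Y*(Ω₁)=+0.029670-0.026434i, Y(Ω₂)=+0.055456+0.006042i
  term(m=-5) = +0.050761+0.029820i   from Y*(Ω₁)=+0.028382+0.341621i, Y(Ω₂)=+0.098952-0.140368i
  term(m=-4) = +0.007029-0.063200i   from Y*(Ω₁)=+0.145236+0.091462i, Y(Ω₂)=-0.161567-0.333407i
  term(m=-3) = +0.131909-0.042200i   from Y*(Ω₁)=-0.250864+0.095543i, Y(Ω₂)=-0.515160-0.027982i
  term(m=-2) = -0.046977-0.052491i   from Y*(Ω₁)=-0.061103+0.211693i, Y(Ω₂)=-0.169762+0.270911i
  term(m=-1) = -0.021735+0.048620i   from Y*(Ω₁)=-0.138581-0.184239i, Y(Ω₂)=-0.111867-0.202116i
  term(m=+0) = +0.095770+0.000000i   from Y*(Ω₁)=-0.232790-0.000000i, Y(Ω₂)=-0.411400+0.000000i
  term(m=+1) = -0.021735-0.048620i   from Y*(Ω₁)=+0.138581-0.184239i, Y(Ω₂)=+0.111867-0.202116i
  term(m=+2) = -0.046977+0.052491i   from Y*(Ω₁)=-0.061103-0.211693i, Y(Ω₂)=-0.169762-0.270911i
  term(m=+3) = +0.131909+0.042200i   from Y*(Ω₁)=+0.250864+0.095543i, Y(Ω₂)=+0.515160-0.027982i
  term(m=+4) = +0.007029+0.063200i   from Y*(Ω₁)=+0.145236-0.091462i, Y(Ω₂)=-0.161567+0.333407i
  term(m=+5) = +0.050761-0.029820i   from Y*(Ω₁)=-0.028382+0.341621i, Y(Ω₂)=-0.098952-0.140368i
  term(m=+6) = +0.001805+0.001287i   from Y*(Ω₁)=+0.029670+0.026434i, Y(Ω₂)=+0.055456-0.006042i
  term(m=+7) = +0.001076-0.005337i   from Y*(Ω₁)=-0.422076+0.084731i, Y(Ω₂)=-0.004890+0.011663i
  term(m=+8) = -0.000657+0.000148i   from Y*(Ω₁)=+0.162631-0.339457i, Y(Ω₂)=-0.001109-0.001405i
Accumulated sum +0.342190-0.000000i; after 4π/(2l+1) scaling, +0.252946-0.000000i ⇒ P_8 = 0.252946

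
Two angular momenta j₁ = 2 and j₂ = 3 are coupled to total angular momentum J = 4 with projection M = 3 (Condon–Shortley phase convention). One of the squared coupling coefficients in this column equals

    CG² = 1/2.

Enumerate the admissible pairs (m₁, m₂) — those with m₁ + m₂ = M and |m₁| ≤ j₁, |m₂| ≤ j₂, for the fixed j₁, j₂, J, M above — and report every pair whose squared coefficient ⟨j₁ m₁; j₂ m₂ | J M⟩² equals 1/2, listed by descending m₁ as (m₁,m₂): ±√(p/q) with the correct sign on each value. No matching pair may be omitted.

Admissible pairs with m₁+m₂ = M = 3: (0,3), (1,2), (2,1)
  (m₁,m₂)=(2,1): CG² = 1/2, CG = +√(1/2)   ← matches the target
  (m₁,m₂)=(1,2): CG² = 1/20, CG = −√(1/20)
  (m₁,m₂)=(0,3): CG² = 9/20, CG = −√(9/20)
Pairs with CG² = 1/2: (2,1): +√(1/2)

(2,1): +√(1/2)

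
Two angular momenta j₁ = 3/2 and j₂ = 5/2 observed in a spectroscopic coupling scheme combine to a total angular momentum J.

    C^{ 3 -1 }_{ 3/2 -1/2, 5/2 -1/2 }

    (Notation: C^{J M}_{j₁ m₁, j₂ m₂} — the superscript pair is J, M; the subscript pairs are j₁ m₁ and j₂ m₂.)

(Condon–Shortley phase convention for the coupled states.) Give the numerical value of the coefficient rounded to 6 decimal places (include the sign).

triangle: 1!·2!·4!/8! = 48/40320
(j±m)!: 1!·2!·2!·3!·2!·4! = 1152
prefactor² = (2J+1)·Δ·N² = 48/5
  k=0: +1/(0!·1!·2!·2!·0!·2!) = 1/8
  k=1: −1/(1!·0!·1!·1!·1!·3!) = -1/6
Σ = -1/24  ⇒  CG² = 48/5·(-1/24)² = 1/60
CG = −√(1/60) = -0.129099

-0.129099  (= −√(1/60))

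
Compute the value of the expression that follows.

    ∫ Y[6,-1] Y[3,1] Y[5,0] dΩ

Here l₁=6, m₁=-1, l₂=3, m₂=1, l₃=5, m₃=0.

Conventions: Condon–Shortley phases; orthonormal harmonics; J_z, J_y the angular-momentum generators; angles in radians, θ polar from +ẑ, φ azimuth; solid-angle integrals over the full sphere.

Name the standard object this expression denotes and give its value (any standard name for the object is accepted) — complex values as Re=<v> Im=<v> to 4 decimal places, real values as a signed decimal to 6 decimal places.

This is a Gaunt coefficient — the integral of a triple product of spherical harmonics over the sphere.
Checks pass: Σm=0; 14 even; l₃=5∈[3,9].
(2·6+1)(2·3+1)(2·5+1) = 1001
Δ: 4! 8! 2! / 15! → 1/675675
sum: t=1:−1/8640 t=2:+1/2304 t=3:−1/8640 = 7/34560
3j²(6 3 5; 0 0 0) = Δ·Π!·Σ² = 7/429  (sign -1)
sum: t=2:+1/5760 t=3:−1/3456 t=4:+1/34560 = -1/11520
3j²(6 3 5; -1 1 0) = Δ·Π!·Σ² = 2/429  (sign +1)
combine: 4πI² = 1001·7/429·2/429 = 98/1287
take √, sign -1: I = -0.07784287

Gaunt coefficient, -0.077843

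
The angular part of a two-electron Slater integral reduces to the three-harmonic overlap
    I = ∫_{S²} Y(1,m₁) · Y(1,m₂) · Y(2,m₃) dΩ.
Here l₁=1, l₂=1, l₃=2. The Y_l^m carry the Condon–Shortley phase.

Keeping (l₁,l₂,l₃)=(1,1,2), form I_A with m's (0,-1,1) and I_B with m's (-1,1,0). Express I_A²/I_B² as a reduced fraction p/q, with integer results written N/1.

3/1

l's match ⇒ only the (l;m) 3-j factors differ between A and B.
A: triangle coeff Δ(1,1,2) = 1/30; Σ_t [0,0]: t=0:+1/2 = 1/2; (3j)²=1/10 [(1 1 2; 0 -1 1)], sign=-1
B: triangle coeff Δ(1,1,2) = 1/30; Σ_t [0,0]: t=0:+1/4 = 1/4; (3j)²=1/30 [(1 1 2; -1 1 0)], sign=+1
I_A²/I_B² = (1/10)/(1/30) = 3/1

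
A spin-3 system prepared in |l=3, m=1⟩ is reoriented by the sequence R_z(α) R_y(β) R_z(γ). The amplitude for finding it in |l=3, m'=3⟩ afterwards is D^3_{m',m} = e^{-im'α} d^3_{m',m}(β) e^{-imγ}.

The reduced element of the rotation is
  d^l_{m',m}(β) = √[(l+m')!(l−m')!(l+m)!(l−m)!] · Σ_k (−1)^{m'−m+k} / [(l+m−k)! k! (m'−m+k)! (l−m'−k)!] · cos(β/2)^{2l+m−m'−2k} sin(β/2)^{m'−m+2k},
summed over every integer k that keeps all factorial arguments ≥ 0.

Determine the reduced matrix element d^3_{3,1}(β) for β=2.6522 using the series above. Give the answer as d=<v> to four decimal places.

d=0.0126

d^3_{3,1}(β=2.6522) via the finite sum:
With c≡cos(β/2)=0.242262 and s≡sin(β/2)=0.970211, N=[720·1·24·2]^{1/2}=185.903201
The bounds max(0,m−m')=0 and min(l+m,l−m')=0 give 1 term
  k=0: (−1)^2·185.9032/(48)·0.2423^4·0.9702^2 = +0.012558
d^3_{3,1}(2.6522) = +0.012558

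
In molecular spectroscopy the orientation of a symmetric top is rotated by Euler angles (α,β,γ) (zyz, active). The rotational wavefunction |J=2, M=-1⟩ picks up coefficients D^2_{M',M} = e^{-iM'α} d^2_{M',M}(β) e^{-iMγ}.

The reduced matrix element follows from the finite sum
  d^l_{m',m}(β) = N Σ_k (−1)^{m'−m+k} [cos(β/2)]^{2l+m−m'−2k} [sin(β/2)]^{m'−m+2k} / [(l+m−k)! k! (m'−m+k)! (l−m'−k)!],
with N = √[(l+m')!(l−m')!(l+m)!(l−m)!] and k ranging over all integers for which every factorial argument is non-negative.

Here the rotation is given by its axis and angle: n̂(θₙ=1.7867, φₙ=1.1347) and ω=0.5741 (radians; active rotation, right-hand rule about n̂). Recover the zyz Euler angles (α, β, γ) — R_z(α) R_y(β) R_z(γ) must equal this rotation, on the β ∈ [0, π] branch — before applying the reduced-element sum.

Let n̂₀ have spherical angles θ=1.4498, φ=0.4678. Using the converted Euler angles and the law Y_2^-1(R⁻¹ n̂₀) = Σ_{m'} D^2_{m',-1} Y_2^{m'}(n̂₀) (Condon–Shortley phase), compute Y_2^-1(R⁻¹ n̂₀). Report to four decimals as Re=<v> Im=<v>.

Axis–angle → zyz. n̂ = (sinθₙcosφₙ, sinθₙsinφₙ, cosθₙ) = (+0.412597, +0.885364, -0.214230), ω = 0.5741.
R = I cosω + sinω [n̂]ₓ + (1−cosω) n̂n̂ᵀ gives
  R = [+0.866974, +0.174908, +0.466652; -0.057780, +0.965350, -0.254481; -0.494993, +0.193665, +0.847039]
β = atan2(√(R₁₃²+R₂₃²), R₃₃) = 0.560406; α = atan2(R₂₃, R₁₃) mod 2π = 5.783932; γ = atan2(R₃₂, −R₃₁) mod 2π = 0.372939
Need the full column D^2_{m',-1} for m'=−2..2 at α=5.7839, β=0.5604, γ=0.3729.
cos(β/2)=0.960999, sin(β/2)=0.276551
d^2_{-2,-1}: single k=1 term ⇒ +0.490879;  D = +0.397921-0.287438i
d^2_{-1,-1}: k∈[0..1] ⇒ +0.852888 -0.211893 = +0.640995;  D = +0.635888-0.080752i
d^2_{0,-1}: k∈[0..1] ⇒ -0.601201 +0.049788 = -0.551413;  D = -0.513509-0.200910i
d^2_{1,-1}: k∈[0..1] ⇒ +0.211893 -0.005849 = +0.206044;  D = +0.132517+0.157777i
d^2_{2,-1}: single k=0 term ⇒ -0.040652;  D = -0.008050-0.039847i
Y_2^{m'}(θ=1.4498,φ=0.4678) and Σ D·Y over m':
  (+0.3979-0.2874i)·(+0.2259-0.3064i)  (+0.6359-0.0808i)·(+0.0826-0.0417i)  (-0.5135-0.2009i)·(-0.3016+0.0000i)  (+0.1325+0.1578i)·(-0.0826-0.0417i)  (-0.0081-0.0398i)·(+0.2259+0.3064i)
Y_2^-1(R⁻¹ n̂) = +0.211872-0.189494i

Re=0.2119 Im=-0.1895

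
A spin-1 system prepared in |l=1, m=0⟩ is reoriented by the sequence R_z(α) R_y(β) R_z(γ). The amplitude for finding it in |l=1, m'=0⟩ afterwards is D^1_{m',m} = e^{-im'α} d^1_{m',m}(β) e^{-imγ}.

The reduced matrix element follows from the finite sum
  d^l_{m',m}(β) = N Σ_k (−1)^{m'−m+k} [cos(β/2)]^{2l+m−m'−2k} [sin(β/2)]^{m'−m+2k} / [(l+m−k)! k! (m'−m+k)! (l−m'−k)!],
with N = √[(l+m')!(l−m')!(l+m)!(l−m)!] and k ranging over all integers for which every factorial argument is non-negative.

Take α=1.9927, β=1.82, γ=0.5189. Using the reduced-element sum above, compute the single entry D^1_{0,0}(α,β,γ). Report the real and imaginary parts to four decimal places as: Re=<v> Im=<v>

D^1_{0,0}(1.9927,1.8200,0.5189) = e^{-i·0·1.9927}·d^1_{0,0}(1.8200)·e^{-i·0·0.5189}. Compute d first:
Half-angle: c=0.613746, s=0.789504. N=√(1·1·1·1)=1.000000
The bounds max(0,m−m')=0 and min(l+m,l−m')=1 give 2 terms
  k=0: (−1)^0·1.0000/(1)·0.6137^2·0.7895^0 = +0.376684
  k=1: (−1)^1·1.0000/(1)·0.6137^0·0.7895^2 = -0.623316
d^1_{0,0}(1.8200) = +0.376684 -0.623316 = -0.246632
D = (+1.000000+0.000000i)·(-0.246632)·(+1.000000+0.000000i) = -0.246632+0.000000i

Re=-0.2466 Im=0.0000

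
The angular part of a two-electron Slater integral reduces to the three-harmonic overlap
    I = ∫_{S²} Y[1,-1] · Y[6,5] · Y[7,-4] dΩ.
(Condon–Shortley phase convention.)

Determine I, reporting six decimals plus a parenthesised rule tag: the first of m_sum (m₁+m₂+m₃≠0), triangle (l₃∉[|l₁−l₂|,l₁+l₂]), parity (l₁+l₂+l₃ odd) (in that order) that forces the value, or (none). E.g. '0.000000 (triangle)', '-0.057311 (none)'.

0.060604 (none)

Rules hold: Σm=0, L=14 even, 5≤7≤7.
N = 3·13·15 = 585
Δ = 0!·2!·12!/15! = 1/1365
Racah Σ t=0..0: t=0:+1/518400 = 1/518400
⇒ 3j(1 6 7; 0 0 0)² = 7/195, sgn -1
Racah Σ t=0..0: t=0:+1/79833600 = 1/79833600
⇒ 3j(1 6 7; -1 5 -4)² = 1/455, sgn -1
4πI² = N·(3j₀)²·(3jₘ)² = 3/65
I = +1·√(0.0461538/4π) = 0.06060368
No selection rule forces the value: the integral is nonzero (none).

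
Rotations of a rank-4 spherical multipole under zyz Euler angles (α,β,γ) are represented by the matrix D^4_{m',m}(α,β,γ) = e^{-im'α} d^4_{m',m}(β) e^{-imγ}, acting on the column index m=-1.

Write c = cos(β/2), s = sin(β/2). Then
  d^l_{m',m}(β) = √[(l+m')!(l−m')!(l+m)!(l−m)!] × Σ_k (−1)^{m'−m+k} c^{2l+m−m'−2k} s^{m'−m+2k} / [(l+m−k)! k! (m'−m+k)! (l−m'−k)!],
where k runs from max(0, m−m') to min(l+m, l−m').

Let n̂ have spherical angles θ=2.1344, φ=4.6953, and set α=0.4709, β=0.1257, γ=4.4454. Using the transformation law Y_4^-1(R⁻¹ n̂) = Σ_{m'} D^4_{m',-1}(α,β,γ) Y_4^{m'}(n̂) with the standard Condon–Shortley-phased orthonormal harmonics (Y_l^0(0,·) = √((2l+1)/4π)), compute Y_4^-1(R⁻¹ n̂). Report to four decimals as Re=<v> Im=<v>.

Re=0.1432 Im=0.0209

Need the full column D^4_{m',-1} for m'=−4..4 at α=0.4709, β=0.1257, γ=4.4454.
cos(β/2)=0.998026, sin(β/2)=0.062809
d^4_{-4,-1}: single k=3 term ⇒ +0.001836;  D = +0.001834+0.000084i
d^4_{-3,-1}: k∈[2..3] ⇒ +0.030943 -0.000204 = +0.030739;  D = +0.028003-0.012677i
d^4_{-2,-1}: k∈[1..3] ⇒ +0.262813 -0.005204 +0.000014 = +0.257623;  D = +0.160950-0.201158i
d^4_{-1,-1}: k∈[0..3] ⇒ +0.984313 -0.058476 +0.000463 -0.000001 = +0.926300;  D = +0.187576-0.907109i
d^4_{0,-1}: k∈[0..3] ⇒ -0.277030 +0.006583 -0.000026 +0.000000 = -0.270472;  D = +0.071358+0.260890i
d^4_{1,-1}: k∈[0..3] ⇒ +0.038984 -0.000463 +0.000001 -0.000000 = +0.038522;  D = -0.025915-0.028502i
d^4_{2,-1}: k∈[0..2] ⇒ -0.003470 +0.000021 -0.000000 = -0.003449;  D = +0.003225+0.001221i
d^4_{3,-1}: k∈[0..1] ⇒ +0.000204 -0.000000 = +0.000204;  D = -0.000203+0.000022i
d^4_{4,-1}: single k=0 term ⇒ -0.000007;  D = +0.000006-0.000004i
Y_4^{m'}(θ=2.1344,φ=4.6953) and Σ D·Y over m':
  (+0.0018+0.0001i)·(+0.2254+0.0154i)  (+0.0280-0.0127i)·(-0.0207+0.4034i)  (+0.1609-0.2012i)·(-0.2384-0.0082i)  (+0.1876-0.9071i)·(-0.0037+0.2141i)  (+0.0714+0.2609i)·(-0.2868+0.0000i)  (-0.0259-0.0285i)·(+0.0037+0.2141i)  (+0.0032+0.0012i)·(-0.2384+0.0082i)  (-0.0002+0.0000i)·(+0.0207+0.4034i)  (+0.0000-0.0000i)·(+0.2254-0.0154i)
Y_4^-1(R⁻¹ n̂) = +0.143192+0.020900i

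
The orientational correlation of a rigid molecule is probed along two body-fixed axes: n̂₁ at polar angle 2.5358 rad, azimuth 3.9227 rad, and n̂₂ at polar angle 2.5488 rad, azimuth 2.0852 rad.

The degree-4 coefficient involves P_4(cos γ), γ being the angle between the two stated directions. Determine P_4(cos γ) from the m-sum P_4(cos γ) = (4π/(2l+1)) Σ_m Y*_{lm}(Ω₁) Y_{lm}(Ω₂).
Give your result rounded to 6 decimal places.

Expand P_4 via completeness: Σ_{m} conj(Y_{4,m}) at Ω₁ times Y_{4,m} at Ω₂ —
  term(m=-4) = 0.00097 + 0.00176j   from Y*(Ω₁)=-0.04652 + 0.00080j, Y(Ω₂)=-0.02017 - 0.03810j
  term(m=-3) = 0.02467 - 0.02396j   from Y*(Ω₁)=-0.13259 + 0.13604j, Y(Ω₂)=-0.18095 - 0.00499j
  term(m=-2) = -0.13878 - 0.08195j   from Y*(Ω₁)=0.00347 + 0.40459j, Y(Ω₂)=-0.20548 + 0.34126j
  term(m=-1) = -0.04018 + 0.14708j   from Y*(Ω₁)=0.27211 + 0.26979j, Y(Ω₂)=0.19577 + 0.34640j
  term(m=+0) = 0.01552 + 0.00000j   from Y*(Ω₁)=-0.13645 + 0.00000j, Y(Ω₂)=-0.11374 + 0.00000j
  term(m=+1) = -0.04018 - 0.14708j   from Y*(Ω₁)=-0.27211 + 0.26979j, Y(Ω₂)=-0.19577 + 0.34640j
  term(m=+2) = -0.13878 + 0.08195j   from Y*(Ω₁)=0.00347 - 0.40459j, Y(Ω₂)=-0.20548 - 0.34126j
  term(m=+3) = 0.02467 + 0.02396j   from Y*(Ω₁)=0.13259 + 0.13604j, Y(Ω₂)=0.18095 - 0.00499j
  term(m=+4) = 0.00097 - 0.00176j   from Y*(Ω₁)=-0.04652 - 0.00080j, Y(Ω₂)=-0.02017 + 0.03810j
Accumulated sum -0.29114 + 0.00000j; after 4π/(2l+1) scaling, -0.40650 + 0.00000j ⇒ P_4 = -0.406503

-0.406503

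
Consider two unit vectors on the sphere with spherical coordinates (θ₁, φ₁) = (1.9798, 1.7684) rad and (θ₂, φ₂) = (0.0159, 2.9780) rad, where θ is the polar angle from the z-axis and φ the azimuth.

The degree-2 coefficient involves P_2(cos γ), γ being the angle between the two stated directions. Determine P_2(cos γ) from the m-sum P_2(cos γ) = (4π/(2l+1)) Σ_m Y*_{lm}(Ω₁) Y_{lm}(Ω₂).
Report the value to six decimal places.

-0.268928

Summing Y*_{l m}(θ₁,φ₁)·Y_{l m}(θ₂,φ₂) over m ∈ [−2, 2]; prefactor 4π/(2·2+1) = 2.513274:
  m=-2: Y*=-0.30011 - 0.12519j  Y=0.00009 + 0.00003j  product -0.00002 - 0.00002j
  m=-1: Y*=0.05534 - 0.27641j  Y=-0.01212 - 0.00200j  product -0.00122 + 0.00324j
  m=+0: Y*=-0.16574 + 0.00000j  Y=0.63054 + 0.00000j  product -0.10451 + 0.00000j
  m=+1: Y*=-0.05534 - 0.27641j  Y=0.01212 - 0.00200j  product -0.00122 - 0.00324j
  m=+2: Y*=-0.30011 + 0.12519j  Y=0.00009 - 0.00003j  product -0.00002 + 0.00002j
Total Σ_m = -0.10700 - 0.00000j. Multiply by 2.513274: -0.26893 - 0.00000j. P_2(cos γ) = -0.268928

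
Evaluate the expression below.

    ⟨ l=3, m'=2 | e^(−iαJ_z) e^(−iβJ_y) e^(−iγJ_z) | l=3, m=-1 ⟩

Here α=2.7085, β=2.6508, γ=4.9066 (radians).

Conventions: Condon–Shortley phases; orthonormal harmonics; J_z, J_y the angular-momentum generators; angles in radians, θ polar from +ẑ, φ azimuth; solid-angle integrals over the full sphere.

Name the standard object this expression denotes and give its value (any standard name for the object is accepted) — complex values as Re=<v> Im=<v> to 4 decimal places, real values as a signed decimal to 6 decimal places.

This is a Wigner D-matrix element — the rotation-matrix element ⟨l m'| R(α,β,γ) |l m⟩ in the angular-momentum basis.
D^3_{2,-1}(2.7085,2.6508,4.9066) = e^{-i·2·2.7085}·d^3_{2,-1}(2.6508)·e^{-i·-1·4.9066}. Compute d first:
c=cos(2.650800/2)=0.242941, s=sin(2.650800/2)=0.970041; N=√[120·1·2·24]=75.894664
k: max(0,(-1)−(2))=0 … min(3+(-1),3−(2))=1
  k=0: (−1)^3·75.8947/(12)·0.2429^3·0.9700^3 = -0.082775
  k=1: (−1)^4·75.8947/(24)·0.2429^1·0.9700^5 = +0.659859
d^3_{2,-1}(2.6508) = -0.082775 +0.659859 = +0.577084
Attach z-rotation phases: D = e^{-i(2)(2.7085)}·(+0.577084)·e^{-i(-1)(4.9066)} = +0.503534-0.281920i

Wigner D-matrix element, Re=0.5035 Im=-0.2819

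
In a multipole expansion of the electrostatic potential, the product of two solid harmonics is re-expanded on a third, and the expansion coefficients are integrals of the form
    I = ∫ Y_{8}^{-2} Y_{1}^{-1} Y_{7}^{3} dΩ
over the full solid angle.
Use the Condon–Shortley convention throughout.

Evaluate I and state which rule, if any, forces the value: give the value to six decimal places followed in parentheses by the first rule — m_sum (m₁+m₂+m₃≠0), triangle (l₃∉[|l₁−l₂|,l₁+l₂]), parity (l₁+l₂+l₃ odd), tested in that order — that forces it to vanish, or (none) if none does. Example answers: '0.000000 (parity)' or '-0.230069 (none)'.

0.118504 (none)

Rules hold: Σm=0, L=16 even, 7≤7≤9.
N = 17·3·15 = 765
Δ = 2!·14!·0!/17! = 1/2040
Racah Σ t=1..1: t=1:−1/25401600 = -1/25401600
⇒ 3j(8 1 7; 0 0 0)² = 8/255, sgn +1
Racah Σ t=0..0: t=0:+1/174182400 = 1/174182400
⇒ 3j(8 1 7; -2 -1 3)² = 1/136, sgn +1
4πI² = N·(3j₀)²·(3jₘ)² = 3/17
I = +1·√(0.176471/4π) = 0.11850352
No selection rule forces the value: the integral is nonzero (none).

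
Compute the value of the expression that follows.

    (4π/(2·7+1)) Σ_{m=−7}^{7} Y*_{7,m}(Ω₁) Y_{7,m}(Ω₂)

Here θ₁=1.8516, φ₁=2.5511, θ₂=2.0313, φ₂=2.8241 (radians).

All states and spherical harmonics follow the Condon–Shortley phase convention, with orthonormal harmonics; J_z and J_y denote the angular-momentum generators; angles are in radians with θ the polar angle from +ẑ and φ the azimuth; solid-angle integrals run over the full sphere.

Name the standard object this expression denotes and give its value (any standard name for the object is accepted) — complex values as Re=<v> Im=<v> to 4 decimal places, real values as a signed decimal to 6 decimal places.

Legendre polynomial (addition theorem), +0.037373

This sum is the spherical-harmonic addition theorem: it equals the Legendre polynomial P_l(cos γ) of the angle γ between the two directions.
Term-by-term m-sum for l=7 (normalisation 4π/15 = 0.837758):
  [-7]  conj(Y_{7,-7})(Ω₁) = (0.206841, -0.316437) ; Y_{7,-7}(Ω₂) = (0.140414, -0.184074) ; Δ = (-0.029204, -0.082506)
  [-6]  conj(Y_{7,-6})(Ω₁) = (0.375555, -0.159386) ; Y_{7,-6}(Ω₂) = (0.140940, -0.405956) ; Δ = (-0.011773, -0.174923)
  [-5]  conj(Y_{7,-5})(Ω₁) = (-0.000473, -0.000090) ; Y_{7,-5}(Ω₂) = (0.005530, -0.331758) ; Δ = (-0.000033, 0.000156)
  [-4]  conj(Y_{7,-4})(Ω₁) = (-0.246740, -0.243906) ; Y_{7,-4}(Ω₂) = (0.026924, 0.086783) ; Δ = (0.014524, -0.027980)
  [-3]  conj(Y_{7,-3})(Ω₁) = (-0.023970, -0.117838) ; Y_{7,-3}(Ω₂) = (0.205486, 0.288858) ; Δ = (0.029113, -0.031138)
  [-2]  conj(Y_{7,-2})(Ω₁) = (-0.112497, 0.273826) ; Y_{7,-2}(Ω₂) = (0.051509, 0.037950) ; Δ = (-0.016186, 0.009835)
  [-1]  conj(Y_{7,-1})(Ω₁) = (-0.134724, 0.090302) ; Y_{7,-1}(Ω₂) = (-0.307648, -0.101096) ; Δ = (0.050577, -0.014161)
  [+0]  conj(Y_{7,0})(Ω₁) = (0.278197, -0.000000) ; Y_{7,0}(Ω₂) = (-0.105761, 0.000000) ; Δ = (-0.029422, 0.000000)
  [+1]  conj(Y_{7,1})(Ω₁) = (0.134724, 0.090302) ; Y_{7,1}(Ω₂) = (0.307648, -0.101096) ; Δ = (0.050577, 0.014161)
  [+2]  conj(Y_{7,2})(Ω₁) = (-0.112497, -0.273826) ; Y_{7,2}(Ω₂) = (0.051509, -0.037950) ; Δ = (-0.016186, -0.009835)
  [+3]  conj(Y_{7,3})(Ω₁) = (0.023970, -0.117838) ; Y_{7,3}(Ω₂) = (-0.205486, 0.288858) ; Δ = (0.029113, 0.031138)
  [+4]  conj(Y_{7,4})(Ω₁) = (-0.246740, 0.243906) ; Y_{7,4}(Ω₂) = (0.026924, -0.086783) ; Δ = (0.014524, 0.027980)
  [+5]  conj(Y_{7,5})(Ω₁) = (0.000473, -0.000090) ; Y_{7,5}(Ω₂) = (-0.005530, -0.331758) ; Δ = (-0.000033, -0.000156)
  [+6]  conj(Y_{7,6})(Ω₁) = (0.375555, 0.159386) ; Y_{7,6}(Ω₂) = (0.140940, 0.405956) ; Δ = (-0.011773, 0.174923)
  [+7]  conj(Y_{7,7})(Ω₁) = (-0.206841, -0.316437) ; Y_{7,7}(Ω₂) = (-0.140414, -0.184074) ; Δ = (-0.029204, 0.082506)
Accumulated sum (0.044611, 0.000000); after 4π/(2l+1) scaling, (0.037373, 0.000000) ⇒ P_7 = 0.037373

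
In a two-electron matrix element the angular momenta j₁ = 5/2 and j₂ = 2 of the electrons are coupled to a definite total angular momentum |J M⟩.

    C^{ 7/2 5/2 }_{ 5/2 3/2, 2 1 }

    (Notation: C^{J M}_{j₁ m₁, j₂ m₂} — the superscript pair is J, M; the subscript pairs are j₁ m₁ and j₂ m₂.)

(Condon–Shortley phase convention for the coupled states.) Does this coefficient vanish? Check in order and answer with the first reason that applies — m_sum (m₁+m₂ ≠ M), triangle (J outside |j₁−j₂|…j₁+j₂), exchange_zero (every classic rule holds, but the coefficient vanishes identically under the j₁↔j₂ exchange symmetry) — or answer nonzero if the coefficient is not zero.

m-sum: m₁+m₂ = 3/2+1 = 5/2, M = 5/2  ✓
triangle: |j₁−j₂| = 1/2 ≤ J = 7/2 ≤ j₁+j₂ = 9/2  ✓
exchange: j₁≠j₂ or m₁≠m₂ — the exchange symmetry imposes no constraint here
value check: CG = +√(1/63) = +0.125988 ≠ 0

nonzero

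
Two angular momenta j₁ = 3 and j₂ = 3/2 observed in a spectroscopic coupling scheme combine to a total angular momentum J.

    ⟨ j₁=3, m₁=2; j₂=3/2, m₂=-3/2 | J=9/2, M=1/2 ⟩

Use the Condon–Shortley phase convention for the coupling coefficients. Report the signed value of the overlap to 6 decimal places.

+0.218218

√[10·0!6!3!/10! · 5!1!0!3!5!4!] = √(172800/7)
  +(−1)^0/∏(0,0,1,0,5,3)! = 1/720  (running 1/720)
⟨..|..⟩ = √(172800/7)·(1/720) = +0.218218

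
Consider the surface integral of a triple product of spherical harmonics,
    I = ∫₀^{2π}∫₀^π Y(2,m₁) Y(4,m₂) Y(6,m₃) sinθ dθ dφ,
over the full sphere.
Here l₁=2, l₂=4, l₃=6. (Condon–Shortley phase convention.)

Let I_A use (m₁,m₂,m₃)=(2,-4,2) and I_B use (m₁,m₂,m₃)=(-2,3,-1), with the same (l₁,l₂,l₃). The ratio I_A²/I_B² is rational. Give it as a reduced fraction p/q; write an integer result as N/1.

Shared (l₁,l₂,l₃)=(2,4,6): N and (l;000)² cancel in I_A²/I_B².
A: Δ = 0!·4!·8!/13! = 1/6435; Racah Σ t=0..0: t=0:+1/967680 = 1/967680; ⇒ 3j(2 4 6; 2 -4 2)² = 1/6435, sgn +1
B: Δ = 0!·4!·8!/13! = 1/6435; Racah Σ t=0..0: t=0:+1/120960 = 1/120960; ⇒ 3j(2 4 6; -2 3 -1)² = 1/1287, sgn -1
I_A²/I_B² = (1/6435)/(1/1287) = 1/5

1/5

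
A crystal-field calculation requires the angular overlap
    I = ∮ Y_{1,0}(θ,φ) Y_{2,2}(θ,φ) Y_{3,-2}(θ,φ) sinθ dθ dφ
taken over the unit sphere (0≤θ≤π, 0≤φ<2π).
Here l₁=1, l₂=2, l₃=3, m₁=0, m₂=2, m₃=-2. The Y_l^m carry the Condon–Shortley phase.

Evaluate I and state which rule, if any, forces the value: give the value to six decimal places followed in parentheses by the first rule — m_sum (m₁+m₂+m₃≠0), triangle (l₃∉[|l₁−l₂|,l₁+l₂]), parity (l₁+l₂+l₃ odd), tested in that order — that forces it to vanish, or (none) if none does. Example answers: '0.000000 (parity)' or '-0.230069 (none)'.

0.184674 (none)

m-sum 0 ✓  L=6 even ✓  1≤3≤3 ✓
Π(2lᵢ+1) = 3×5×7 = 105
triangle coeff Δ(1,2,3) = 1/105
Σ_t [0,0]: t=0:+1/4 = 1/4
(3j)²=3/35 [(1 2 3; 0 0 0)], sign=-1
Σ_t [0,0]: t=0:+1/24 = 1/24
(3j)²=1/21 [(1 2 3; 0 2 -2)], sign=-1
⇒ 4πI² = 3/7
I = (+1)√(3/7/(4π)) = 0.18467439
No selection rule forces the value: the integral is nonzero (none).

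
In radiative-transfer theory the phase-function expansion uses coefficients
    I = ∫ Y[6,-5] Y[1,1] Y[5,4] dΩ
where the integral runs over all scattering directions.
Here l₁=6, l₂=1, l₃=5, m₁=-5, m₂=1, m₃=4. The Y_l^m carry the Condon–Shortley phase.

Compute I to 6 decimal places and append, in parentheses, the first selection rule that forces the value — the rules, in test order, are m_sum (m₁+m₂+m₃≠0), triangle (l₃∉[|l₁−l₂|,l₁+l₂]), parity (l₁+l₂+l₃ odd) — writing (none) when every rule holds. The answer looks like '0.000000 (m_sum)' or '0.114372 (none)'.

m-sum 0 ✓  L=12 even ✓  5≤5≤7 ✓
Π(2lᵢ+1) = 13×3×11 = 429
triangle coeff Δ(6,1,5) = 1/858
Σ_t [1,1]: t=1:−1/14400 = -1/14400
(3j)²=6/143 [(6 1 5; 0 0 0)], sign=+1
Σ_t [2,2]: t=2:+1/725760 = 1/725760
(3j)²=5/78 [(6 1 5; -5 1 4)], sign=-1
⇒ 4πI² = 15/13
I = (-1)√(15/13/(4π)) = -0.30301841
No selection rule forces the value: the integral is nonzero (none).

-0.303018 (none)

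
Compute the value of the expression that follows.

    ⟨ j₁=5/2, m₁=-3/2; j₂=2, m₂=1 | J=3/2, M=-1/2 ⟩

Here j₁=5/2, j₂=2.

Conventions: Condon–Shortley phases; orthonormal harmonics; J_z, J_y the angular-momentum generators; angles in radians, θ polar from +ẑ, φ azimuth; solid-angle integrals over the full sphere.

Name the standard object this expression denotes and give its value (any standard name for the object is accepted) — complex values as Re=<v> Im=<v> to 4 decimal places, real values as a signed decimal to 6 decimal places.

This is a Clebsch–Gordan (vector-coupling) coefficient.
√[4·3!2!1!/7! · 1!4!3!1!1!2!] = √(96/35)
  +(−1)^2/∏(2,1,2,1,0,0)! = 1/4  (running 1/4)
  +(−1)^3/∏(3,0,1,0,1,1)! = -1/6  (running 1/12)
⟨..|..⟩ = √(96/35)·(1/12) = +0.138013

Clebsch–Gordan coefficient, +√(2/105) ≈ +0.138013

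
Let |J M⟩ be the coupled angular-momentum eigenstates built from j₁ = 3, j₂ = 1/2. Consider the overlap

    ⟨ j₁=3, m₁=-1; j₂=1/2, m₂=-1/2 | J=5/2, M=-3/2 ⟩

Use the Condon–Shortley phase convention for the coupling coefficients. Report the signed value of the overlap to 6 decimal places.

j₁+j₂−J=1  J+j₁−j₂=5  J−j₁+j₂=0  j₁+j₂+J+1=7
(j₁±m₁, j₂±m₂, J±M) = (2,4,0,1,1,4)
P² = 1152/7
sum k=0..0:
  [0] +1/24 = 1/24
S = 1/24
C² = P²·S² = 2/7 ; C = +0.534522

+0.534522  (= +√(2/7))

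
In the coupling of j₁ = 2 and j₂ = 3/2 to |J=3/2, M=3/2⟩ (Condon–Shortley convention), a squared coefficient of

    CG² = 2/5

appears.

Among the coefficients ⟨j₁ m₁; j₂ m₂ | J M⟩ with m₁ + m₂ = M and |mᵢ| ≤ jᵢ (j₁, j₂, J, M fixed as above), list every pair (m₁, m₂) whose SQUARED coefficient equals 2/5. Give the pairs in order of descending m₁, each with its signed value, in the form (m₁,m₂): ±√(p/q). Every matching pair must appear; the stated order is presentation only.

(2,-1/2): +√(2/5); (1,1/2): −√(2/5)

Admissible pairs with m₁+m₂ = M = 3/2: (0,3/2), (1,1/2), (2,-1/2)
  (m₁,m₂)=(2,-1/2): CG² = 2/5, CG = +√(2/5)   ← matches the target
  (m₁,m₂)=(1,1/2): CG² = 2/5, CG = −√(2/5)   ← matches the target
  (m₁,m₂)=(0,3/2): CG² = 1/5, CG = +√(1/5)
Pairs with CG² = 2/5: (2,-1/2): +√(2/5); (1,1/2): −√(2/5)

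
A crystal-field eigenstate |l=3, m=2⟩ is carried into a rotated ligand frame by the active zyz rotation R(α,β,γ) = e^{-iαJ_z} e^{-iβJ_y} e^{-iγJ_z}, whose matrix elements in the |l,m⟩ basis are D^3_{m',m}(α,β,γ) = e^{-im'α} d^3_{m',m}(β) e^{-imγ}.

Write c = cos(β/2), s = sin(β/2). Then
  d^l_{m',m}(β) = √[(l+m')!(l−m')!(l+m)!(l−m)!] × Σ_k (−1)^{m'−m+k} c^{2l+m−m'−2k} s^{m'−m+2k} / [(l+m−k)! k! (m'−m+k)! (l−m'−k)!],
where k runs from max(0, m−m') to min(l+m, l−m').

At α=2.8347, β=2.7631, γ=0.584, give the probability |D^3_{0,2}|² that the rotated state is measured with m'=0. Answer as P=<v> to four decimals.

First d^3_{0,2}(β=2.7631), then the phase factors e^{-i(0)α} and e^{-i(2)γ}:
c=cos(2.763100/2)=0.188119, s=sin(2.763100/2)=0.982146; N=√[6·6·120·1]=65.726707
k∈{2,3} keeps every argument non-negative
  k=2: (−1)^0·65.7267/(12)·0.1881^4·0.9821^2 = +0.006617
  k=3: (−1)^1·65.7267/(12)·0.1881^2·0.9821^4 = -0.180356
d^3_{0,2}(2.7631) = +0.006617 -0.180356 = -0.173739
|D^3_{0,2}|² = |d^3_{0,2}(β)|² = (-0.173739)² = 0.030185 (the z-rotation phases have unit modulus)

P=0.0302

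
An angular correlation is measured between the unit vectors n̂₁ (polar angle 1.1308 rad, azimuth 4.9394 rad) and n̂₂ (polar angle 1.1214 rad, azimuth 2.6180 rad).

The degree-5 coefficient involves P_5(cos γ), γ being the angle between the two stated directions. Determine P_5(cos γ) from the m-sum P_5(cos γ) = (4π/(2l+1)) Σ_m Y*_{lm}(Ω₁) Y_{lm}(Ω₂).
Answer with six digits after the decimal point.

Expand P_5 via completeness: Σ_{m} conj(Y_{5,m}) at Ω₁ times Y_{5,m} at Ω₂ —
  [-5]  conj(Y_{5,-5})(Ω₁) = +0.255087-0.118765i ; Y_{5,-5}(Ω₂) = +0.238280-0.137581i ; Δ = +0.044442-0.063395i
  [-4]  conj(Y_{5,-4})(Ω₁) = +0.257742+0.330217i ; Y_{5,-4}(Ω₂) = -0.209819+0.363437i ; Δ = -0.174092+0.024387i
  [-3]  conj(Y_{5,-3})(Ω₁) = -0.102075+0.125961i ; Y_{5,-3}(Ω₂) = -0.000003-0.176574i ; Δ = +0.022242+0.018023i
  [-2]  conj(Y_{5,-2})(Ω₁) = +0.242013+0.118108i ; Y_{5,-2}(Ω₂) = -0.129567-0.224410i ; Δ = -0.004852-0.069613i
  [-1]  conj(Y_{5,-1})(Ω₁) = -0.055352+0.239627i ; Y_{5,-1}(Ω₂) = +0.223394+0.128975i ; Δ = -0.043271+0.046392i
  [+0]  conj(Y_{5,0})(Ω₁) = +0.217887-0.000000i ; Y_{5,0}(Ω₂) = +0.204912+0.000000i ; Δ = +0.044648+0.000000i
  [+1]  conj(Y_{5,1})(Ω₁) = +0.055352+0.239627i ; Y_{5,1}(Ω₂) = -0.223394+0.128975i ; Δ = -0.043271-0.046392i
  [+2]  conj(Y_{5,2})(Ω₁) = +0.242013-0.118108i ; Y_{5,2}(Ω₂) = -0.129567+0.224410i ; Δ = -0.004852+0.069613i
  [+3]  conj(Y_{5,3})(Ω₁) = +0.102075+0.125961i ; Y_{5,3}(Ω₂) = +0.000003-0.176574i ; Δ = +0.022242-0.018023i
  [+4]  conj(Y_{5,4})(Ω₁) = +0.257742-0.330217i ; Y_{5,4}(Ω₂) = -0.209819-0.363437i ; Δ = -0.174092-0.024387i
  [+5]  conj(Y_{5,5})(Ω₁) = -0.255087-0.118765i ; Y_{5,5}(Ω₂) = -0.238280-0.137581i ; Δ = +0.044442+0.063395i
Total Σ_m = -0.266415+0.000000i. Multiply by 1.142397: -0.304352+0.000000i. P_5(cos γ) = -0.304352

-0.304352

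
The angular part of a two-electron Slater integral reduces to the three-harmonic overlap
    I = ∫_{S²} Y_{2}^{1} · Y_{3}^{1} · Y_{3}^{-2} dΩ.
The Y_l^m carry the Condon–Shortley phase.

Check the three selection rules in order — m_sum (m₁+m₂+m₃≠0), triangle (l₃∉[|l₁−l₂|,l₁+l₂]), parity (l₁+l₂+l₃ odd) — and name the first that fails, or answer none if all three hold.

Σmᵢ = 0  ✓
l₃∈[|l₁−l₂|,l₁+l₂]=[1,5], have l₃=3  ✓
Σlᵢ = 8 ⇒ even  ✓

none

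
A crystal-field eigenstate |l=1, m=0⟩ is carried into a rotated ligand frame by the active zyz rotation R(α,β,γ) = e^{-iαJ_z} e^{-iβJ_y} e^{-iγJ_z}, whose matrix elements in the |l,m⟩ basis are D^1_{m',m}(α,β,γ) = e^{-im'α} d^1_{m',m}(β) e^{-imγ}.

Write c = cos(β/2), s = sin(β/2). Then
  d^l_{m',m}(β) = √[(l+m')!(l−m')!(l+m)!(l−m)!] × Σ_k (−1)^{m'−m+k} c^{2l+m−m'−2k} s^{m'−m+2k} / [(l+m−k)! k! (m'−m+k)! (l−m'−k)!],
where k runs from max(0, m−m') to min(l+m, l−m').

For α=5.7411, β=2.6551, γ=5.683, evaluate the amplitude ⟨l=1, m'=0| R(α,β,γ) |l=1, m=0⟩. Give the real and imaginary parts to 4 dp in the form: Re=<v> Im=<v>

Split into d^1_{0,0}(β=2.6551) × two z-phases.
With c≡cos(β/2)=0.240855 and s≡sin(β/2)=0.970561, N=[1·1·1·1]^{1/2}=1.000000
Admissible k: 0..1 (factorial args all ≥0)
  k=0: (−1)^0·1.0000/(1)·0.2409^2·0.9706^0 = +0.058011
  k=1: (−1)^1·1.0000/(1)·0.2409^0·0.9706^2 = -0.941989
d^1_{0,0}(2.6551) = +0.058011 -0.941989 = -0.883978
Attach z-rotation phases: D = e^{-i(0)(5.7411)}·(-0.883978)·e^{-i(0)(5.6830)} = -0.883978+0.000000i

Re=-0.8840 Im=0.0000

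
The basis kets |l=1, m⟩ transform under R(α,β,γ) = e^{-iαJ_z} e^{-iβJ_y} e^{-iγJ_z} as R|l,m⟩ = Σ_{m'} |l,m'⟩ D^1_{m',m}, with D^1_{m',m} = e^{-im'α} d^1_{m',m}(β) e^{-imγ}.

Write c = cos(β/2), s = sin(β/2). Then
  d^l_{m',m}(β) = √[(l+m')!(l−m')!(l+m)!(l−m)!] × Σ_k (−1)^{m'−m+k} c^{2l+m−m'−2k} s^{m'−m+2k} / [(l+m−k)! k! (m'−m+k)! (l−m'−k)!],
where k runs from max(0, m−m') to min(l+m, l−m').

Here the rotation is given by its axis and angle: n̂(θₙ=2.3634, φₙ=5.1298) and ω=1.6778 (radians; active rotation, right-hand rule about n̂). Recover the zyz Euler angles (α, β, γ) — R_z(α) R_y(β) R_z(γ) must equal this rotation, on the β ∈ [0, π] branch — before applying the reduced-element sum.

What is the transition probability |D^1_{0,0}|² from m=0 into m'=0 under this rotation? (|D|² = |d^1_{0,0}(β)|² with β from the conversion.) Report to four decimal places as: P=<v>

Axis–angle → zyz. n̂ = (sinθₙcosφₙ, sinθₙsinφₙ, cosθₙ) = (+0.284585, -0.641721, -0.712183), ω = 1.6778.
R = I cosω + sinω [n̂]ₓ + (1−cosω) n̂n̂ᵀ gives
  R = [-0.017162, +0.505982, -0.862373; -0.910238, +0.348987, +0.222876; +0.413729, +0.788790, +0.454575]
β = atan2(√(R₁₃²+R₂₃²), R₃₃) = 1.098901; α = atan2(R₂₃, R₁₃) mod 2π = 2.888682; γ = atan2(R₃₂, −R₃₁) mod 2π = 2.053860
First d^1_{0,0}(β=1.0989), then the phase factors e^{-i(0)α} and e^{-i(0)γ}:
c=cos(1.098901/2)=0.852812, s=sin(1.098901/2)=0.522219; N=√[1·1·1·1]=1.000000
Admissible k: 0..1 (factorial args all ≥0)
  k=0: (−1)^0·1.0000/(1)·0.8528^2·0.5222^0 = +0.727287
  k=1: (−1)^1·1.0000/(1)·0.8528^0·0.5222^2 = -0.272713
d^1_{0,0}(1.0989) = +0.727287 -0.272713 = +0.454575
|D^1_{0,0}|² = |d^1_{0,0}(β)|² = (+0.454575)² = 0.206638 (the z-rotation phases have unit modulus)

P=0.2066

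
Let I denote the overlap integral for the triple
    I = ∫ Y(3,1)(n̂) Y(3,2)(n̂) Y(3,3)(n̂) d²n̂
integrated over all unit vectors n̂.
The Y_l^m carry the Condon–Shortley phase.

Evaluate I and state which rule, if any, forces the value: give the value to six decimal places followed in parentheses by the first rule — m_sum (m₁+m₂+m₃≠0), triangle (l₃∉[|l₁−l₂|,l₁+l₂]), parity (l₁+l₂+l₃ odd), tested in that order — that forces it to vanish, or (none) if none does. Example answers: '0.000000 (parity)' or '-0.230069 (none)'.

0.000000 (m_sum)

m-sum = 1 + 2 + 3 = 6 ≠ 0 ⇒ I = 0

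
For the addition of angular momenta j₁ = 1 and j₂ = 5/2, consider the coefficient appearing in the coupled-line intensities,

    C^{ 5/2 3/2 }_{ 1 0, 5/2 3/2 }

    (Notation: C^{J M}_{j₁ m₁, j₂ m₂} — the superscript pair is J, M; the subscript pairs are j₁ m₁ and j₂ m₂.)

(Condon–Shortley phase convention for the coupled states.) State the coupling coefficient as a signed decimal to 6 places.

triangle: 1!*1!*4!/7! = 24/5040
(j±m)!: 1!*1!*4!*1!*4!*1! = 576
prefactor² = (2J+1)*Δ*N² = 576/35
  k=0: +1/(0!*1!*1!*4!*0!*0!) = 1/24
  k=1: −1/(1!*0!*0!*3!*1!*1!) = -1/6
Σ = -1/8  ⇒  CG² = 576/35*(-1/8)² = 9/35
CG = −√(9/35) = -0.507093

−√(9/35) = -0.507093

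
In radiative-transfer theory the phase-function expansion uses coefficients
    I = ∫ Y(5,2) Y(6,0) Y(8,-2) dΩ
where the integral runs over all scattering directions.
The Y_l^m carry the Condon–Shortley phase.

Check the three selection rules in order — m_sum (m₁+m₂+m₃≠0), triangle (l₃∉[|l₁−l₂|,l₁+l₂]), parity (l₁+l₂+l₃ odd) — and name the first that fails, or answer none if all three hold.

Σmᵢ = 0  ✓
l₃∈[|l₁−l₂|,l₁+l₂]=[1,11], have l₃=8  ✓
Σlᵢ = 19 ⇒ odd  ✗

parity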